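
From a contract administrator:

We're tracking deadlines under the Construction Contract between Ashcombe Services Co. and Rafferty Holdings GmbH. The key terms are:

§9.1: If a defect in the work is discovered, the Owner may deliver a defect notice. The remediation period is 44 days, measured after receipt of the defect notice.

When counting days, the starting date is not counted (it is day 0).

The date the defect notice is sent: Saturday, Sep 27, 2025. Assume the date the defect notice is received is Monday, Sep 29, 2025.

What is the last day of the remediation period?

Nov 12, 2025

Adding 44 calendar days to Sep 29, 2025 gives Nov 12, 2025, which is the last day of the remediation period.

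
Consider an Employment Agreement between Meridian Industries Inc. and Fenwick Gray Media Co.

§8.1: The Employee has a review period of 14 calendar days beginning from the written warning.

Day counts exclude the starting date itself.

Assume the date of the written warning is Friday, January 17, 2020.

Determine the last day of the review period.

January 31, 2020

Adding 14 calendar days to January 17, 2020 gives January 31, 2020, which is the last day of the review period.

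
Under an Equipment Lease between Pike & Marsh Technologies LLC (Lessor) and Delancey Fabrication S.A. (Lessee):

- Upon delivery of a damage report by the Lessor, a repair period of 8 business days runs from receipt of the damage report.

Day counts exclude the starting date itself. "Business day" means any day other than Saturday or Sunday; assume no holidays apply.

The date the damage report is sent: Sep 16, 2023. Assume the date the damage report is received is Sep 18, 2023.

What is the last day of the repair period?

Sep 28, 2023

The last day of the repair period: counting 8 business days from Monday, Sep 18, 2023 (Sep 19, Sep 20, Sep 21, Sep 22, Sep 25, Sep 26, Sep 27, Sep 28, skipping weekends) reaches Thursday, Sep 28, 2023.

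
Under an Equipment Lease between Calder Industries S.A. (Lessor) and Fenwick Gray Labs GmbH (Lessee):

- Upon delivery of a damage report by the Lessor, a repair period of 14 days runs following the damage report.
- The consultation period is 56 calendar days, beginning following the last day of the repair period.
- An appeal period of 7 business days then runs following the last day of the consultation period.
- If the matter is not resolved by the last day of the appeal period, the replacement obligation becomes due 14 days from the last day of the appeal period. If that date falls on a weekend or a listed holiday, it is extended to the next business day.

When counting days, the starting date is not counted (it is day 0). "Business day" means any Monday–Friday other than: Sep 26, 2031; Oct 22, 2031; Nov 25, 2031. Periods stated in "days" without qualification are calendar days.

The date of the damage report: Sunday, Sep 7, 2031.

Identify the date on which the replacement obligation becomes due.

Dec 10, 2031

The last day of the repair period: Sep 7, 2031 + 14 days = Sep 21, 2031.
The last day of the consultation period: Sep 21, 2031 + 56 days = Nov 16, 2031.
The last day of the appeal period: counting 7 business days from Sunday, Nov 16, 2031 (Nov 17, Nov 18, Nov 19, Nov 20, Nov 21, Nov 24, Nov 26, skipping weekends and the listed holiday on Nov 25) reaches Wednesday, Nov 26, 2031.
The date on which the replacement obligation becomes due: 14 calendar days after Nov 26, 2031 is Dec 10, 2031. Dec 10, 2031 is a Wednesday and is not a listed holiday, so no roll-forward applies.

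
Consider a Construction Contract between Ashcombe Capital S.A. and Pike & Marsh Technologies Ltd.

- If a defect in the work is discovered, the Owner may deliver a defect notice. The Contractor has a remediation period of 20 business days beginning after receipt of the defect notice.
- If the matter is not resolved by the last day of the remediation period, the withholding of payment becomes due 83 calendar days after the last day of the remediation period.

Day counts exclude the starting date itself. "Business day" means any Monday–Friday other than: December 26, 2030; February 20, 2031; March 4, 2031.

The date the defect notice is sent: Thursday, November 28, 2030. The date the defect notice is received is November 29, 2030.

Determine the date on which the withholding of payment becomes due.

March 23, 2031

From Friday, November 29, 2030, 20 business days (Dec 2, Dec 3, Dec 4, Dec 5, …, Dec 25, Dec 27, Dec 30, skipping weekends and the listed holiday on Dec 26) brings us to Monday, December 30, 2030, which is the last day of the remediation period.
The date on which the withholding of payment becomes due: December 30, 2030 + 83 days = March 23, 2031.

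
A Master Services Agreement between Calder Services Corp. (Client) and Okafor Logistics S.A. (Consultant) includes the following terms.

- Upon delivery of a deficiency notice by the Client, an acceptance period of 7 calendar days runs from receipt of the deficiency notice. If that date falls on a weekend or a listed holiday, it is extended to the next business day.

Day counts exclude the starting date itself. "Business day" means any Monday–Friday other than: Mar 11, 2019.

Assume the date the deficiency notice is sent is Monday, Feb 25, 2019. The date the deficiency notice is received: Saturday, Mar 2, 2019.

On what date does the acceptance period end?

The last day of the acceptance period: 7 calendar days after Mar 2, 2019 is Mar 9, 2019. That falls on a Saturday, so it rolls to the next business day, Tuesday, Mar 12, 2019.

Mar 12, 2019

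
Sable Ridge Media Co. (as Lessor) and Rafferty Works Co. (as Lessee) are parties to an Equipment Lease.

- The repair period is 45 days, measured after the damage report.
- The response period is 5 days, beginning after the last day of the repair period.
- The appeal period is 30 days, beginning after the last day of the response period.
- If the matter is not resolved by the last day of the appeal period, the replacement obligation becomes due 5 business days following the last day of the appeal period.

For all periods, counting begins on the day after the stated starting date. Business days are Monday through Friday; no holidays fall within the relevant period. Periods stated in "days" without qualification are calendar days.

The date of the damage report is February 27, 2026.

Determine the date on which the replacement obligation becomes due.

May 25, 2026

The last day of the repair period: 45 calendar days after February 27, 2026 is April 13, 2026.
Adding 5 calendar days to April 13, 2026 gives April 18, 2026, which is the last day of the response period.
The last day of the appeal period: 30 calendar days after April 18, 2026 is May 18, 2026.
From Monday, May 18, 2026, 5 business days (May 19, May 20, May 21, May 22, May 25, skipping weekends) brings us to Monday, May 25, 2026, which is the date on which the replacement obligation becomes due.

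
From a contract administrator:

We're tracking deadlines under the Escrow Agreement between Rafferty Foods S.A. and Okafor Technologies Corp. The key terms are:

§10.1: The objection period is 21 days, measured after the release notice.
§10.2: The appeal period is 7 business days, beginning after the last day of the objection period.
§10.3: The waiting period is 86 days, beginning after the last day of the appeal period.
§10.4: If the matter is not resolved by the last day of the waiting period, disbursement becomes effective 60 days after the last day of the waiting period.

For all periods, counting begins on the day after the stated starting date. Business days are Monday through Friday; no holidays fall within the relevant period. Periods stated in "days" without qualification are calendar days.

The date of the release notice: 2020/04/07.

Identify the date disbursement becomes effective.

2020/09/30

The last day of the objection period: 2020/04/07 + 21 days = 2020/04/28.
The last day of the appeal period: 7 business days after Tuesday, 2020/04/28, skipping weekends — Apr 29, Apr 30, May 1, May 4, May 5, May 6, May 7 — lands on Thursday, 2020/05/07.
The last day of the waiting period: 2020/05/07 + 86 days = 2020/08/01.
Adding 60 calendar days to 2020/08/01 gives 2020/09/30, which is the date disbursement becomes effective.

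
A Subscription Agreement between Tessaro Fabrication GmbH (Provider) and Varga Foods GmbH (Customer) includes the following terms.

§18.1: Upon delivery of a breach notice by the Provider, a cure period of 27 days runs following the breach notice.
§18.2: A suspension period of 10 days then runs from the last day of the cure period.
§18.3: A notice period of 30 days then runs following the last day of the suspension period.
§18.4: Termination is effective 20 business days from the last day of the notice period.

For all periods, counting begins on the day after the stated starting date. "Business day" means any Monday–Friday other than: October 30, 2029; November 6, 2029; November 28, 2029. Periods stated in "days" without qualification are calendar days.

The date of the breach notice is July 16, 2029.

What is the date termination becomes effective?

October 19, 2029

Adding 27 calendar days to July 16, 2029 gives August 12, 2029, which is the last day of the cure period.
The last day of the suspension period: August 12, 2029 + 10 days = August 22, 2029.
Adding 30 calendar days to August 22, 2029 gives September 21, 2029, which is the last day of the notice period.
From Friday, September 21, 2029, 20 business days (Sep 24, Sep 25, Sep 26, Sep 27, …, Oct 17, Oct 18, Oct 19, skipping weekends) brings us to Friday, October 19, 2029, which is the date termination becomes effective.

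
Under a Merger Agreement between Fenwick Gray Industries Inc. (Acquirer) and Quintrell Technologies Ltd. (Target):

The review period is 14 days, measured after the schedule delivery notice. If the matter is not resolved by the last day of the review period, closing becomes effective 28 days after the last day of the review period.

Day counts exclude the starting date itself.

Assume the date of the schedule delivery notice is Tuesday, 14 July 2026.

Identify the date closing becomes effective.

Adding 14 calendar days to 14 July 2026 gives 28 July 2026, which is the last day of the review period.
Adding 28 calendar days to 28 July 2026 gives 25 August 2026, which is the date closing becomes effective.

25 August 2026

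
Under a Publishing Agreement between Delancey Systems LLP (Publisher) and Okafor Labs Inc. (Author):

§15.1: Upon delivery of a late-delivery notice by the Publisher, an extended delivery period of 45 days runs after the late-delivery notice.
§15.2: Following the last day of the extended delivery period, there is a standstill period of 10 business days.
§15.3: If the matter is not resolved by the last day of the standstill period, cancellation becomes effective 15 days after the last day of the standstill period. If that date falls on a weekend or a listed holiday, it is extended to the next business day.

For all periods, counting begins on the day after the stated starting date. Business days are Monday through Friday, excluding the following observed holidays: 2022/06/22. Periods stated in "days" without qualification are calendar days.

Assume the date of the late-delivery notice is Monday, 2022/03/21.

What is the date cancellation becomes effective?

Adding 45 calendar days to 2022/03/21 gives 2022/05/05, which is the last day of the extended delivery period.
From Thursday, 2022/05/05, 10 business days (May 6, May 9, May 10, May 11, May 12, May 13, May 16, May 17, May 18, May 19, skipping weekends) brings us to Thursday, 2022/05/19, which is the last day of the standstill period.
The date cancellation becomes effective: 15 calendar days after 2022/05/19 is 2022/06/03. 2022/06/03 is a Friday and is not a listed holiday, so no roll-forward applies.

2022/06/03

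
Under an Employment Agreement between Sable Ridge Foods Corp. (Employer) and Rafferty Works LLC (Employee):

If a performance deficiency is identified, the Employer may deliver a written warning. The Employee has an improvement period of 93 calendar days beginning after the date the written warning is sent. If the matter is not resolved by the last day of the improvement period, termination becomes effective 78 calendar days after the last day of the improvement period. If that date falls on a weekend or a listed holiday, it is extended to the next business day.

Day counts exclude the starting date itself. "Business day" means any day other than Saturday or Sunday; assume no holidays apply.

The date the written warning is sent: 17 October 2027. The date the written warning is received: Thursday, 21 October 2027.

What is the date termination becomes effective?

The last day of the improvement period: 93 calendar days after 17 October 2027 is 18 January 2028.
Adding 78 calendar days to 18 January 2028 gives 5 April 2028, which is the date termination becomes effective. 5 April 2028 is a Wednesday, so no roll-forward applies.

5 April 2028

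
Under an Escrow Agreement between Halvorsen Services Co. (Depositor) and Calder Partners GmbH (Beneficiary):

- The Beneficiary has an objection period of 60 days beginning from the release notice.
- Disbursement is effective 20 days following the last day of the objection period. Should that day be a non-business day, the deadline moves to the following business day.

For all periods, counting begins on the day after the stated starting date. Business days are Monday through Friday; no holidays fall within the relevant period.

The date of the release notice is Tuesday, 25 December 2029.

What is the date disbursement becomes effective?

15 March 2030

The last day of the objection period: 25 December 2029 + 60 days = 23 February 2030.
The date disbursement becomes effective: 20 calendar days after 23 February 2030 is 15 March 2030. 15 March 2030 is a Friday, so no roll-forward applies.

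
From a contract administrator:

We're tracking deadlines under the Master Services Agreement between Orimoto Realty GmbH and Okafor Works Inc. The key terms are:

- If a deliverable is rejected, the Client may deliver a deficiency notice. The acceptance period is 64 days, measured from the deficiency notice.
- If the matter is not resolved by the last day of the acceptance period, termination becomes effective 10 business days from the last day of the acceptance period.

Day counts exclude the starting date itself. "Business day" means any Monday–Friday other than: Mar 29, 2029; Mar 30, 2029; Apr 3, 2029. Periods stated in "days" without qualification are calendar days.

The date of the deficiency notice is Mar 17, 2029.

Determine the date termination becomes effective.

The last day of the acceptance period: Mar 17, 2029 + 64 days = May 20, 2029.
From Sunday, May 20, 2029, 10 business days (May 21, May 22, May 23, May 24, May 25, May 28, May 29, May 30, May 31, Jun 1, skipping weekends) brings us to Friday, Jun 1, 2029, which is the date termination becomes effective.

Jun 1, 2029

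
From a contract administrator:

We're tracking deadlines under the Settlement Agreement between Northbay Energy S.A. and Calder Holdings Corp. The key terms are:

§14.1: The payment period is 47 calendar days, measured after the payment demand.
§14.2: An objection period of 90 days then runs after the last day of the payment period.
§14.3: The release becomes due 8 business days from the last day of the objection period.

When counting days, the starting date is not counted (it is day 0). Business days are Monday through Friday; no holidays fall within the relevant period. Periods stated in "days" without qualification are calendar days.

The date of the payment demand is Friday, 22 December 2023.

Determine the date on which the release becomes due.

The last day of the payment period: 22 December 2023 + 47 days = 7 February 2024.
The last day of the objection period: 90 calendar days after 7 February 2024 is 7 May 2024.
The date on which the release becomes due: counting 8 business days from Tuesday, 7 May 2024 (May 8, May 9, May 10, May 13, May 14, May 15, May 16, May 17, skipping weekends) reaches Friday, 17 May 2024.

17 May 2024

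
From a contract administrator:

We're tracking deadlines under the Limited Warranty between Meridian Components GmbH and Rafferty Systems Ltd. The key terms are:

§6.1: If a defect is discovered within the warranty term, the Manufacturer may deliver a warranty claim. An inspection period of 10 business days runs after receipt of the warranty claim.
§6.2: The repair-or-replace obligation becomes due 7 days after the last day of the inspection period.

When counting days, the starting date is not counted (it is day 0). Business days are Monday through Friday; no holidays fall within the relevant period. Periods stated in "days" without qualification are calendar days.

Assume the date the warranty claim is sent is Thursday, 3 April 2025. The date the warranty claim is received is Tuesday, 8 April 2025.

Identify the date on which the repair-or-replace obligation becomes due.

29 April 2025

The last day of the inspection period: counting 10 business days from Tuesday, 8 April 2025 (Apr 9, Apr 10, Apr 11, Apr 14, Apr 15, Apr 16, Apr 17, Apr 18, Apr 21, Apr 22, skipping weekends) reaches Tuesday, 22 April 2025.
Adding 7 calendar days to 22 April 2025 gives 29 April 2025, which is the date on which the repair-or-replace obligation becomes due.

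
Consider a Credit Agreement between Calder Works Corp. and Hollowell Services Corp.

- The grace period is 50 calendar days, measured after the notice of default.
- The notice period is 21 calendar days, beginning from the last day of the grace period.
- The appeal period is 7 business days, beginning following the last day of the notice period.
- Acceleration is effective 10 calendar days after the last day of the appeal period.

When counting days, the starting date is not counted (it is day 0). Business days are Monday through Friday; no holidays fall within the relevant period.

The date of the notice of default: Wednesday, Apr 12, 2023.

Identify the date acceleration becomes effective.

Jul 13, 2023

Adding 50 calendar days to Apr 12, 2023 gives Jun 1, 2023, which is the last day of the grace period.
The last day of the notice period: 21 calendar days after Jun 1, 2023 is Jun 22, 2023.
From Thursday, Jun 22, 2023, 7 business days (Jun 23, Jun 26, Jun 27, Jun 28, Jun 29, Jun 30, Jul 3, skipping weekends) brings us to Monday, Jul 3, 2023, which is the last day of the appeal period.
Adding 10 calendar days to Jul 3, 2023 gives Jul 13, 2023, which is the date acceleration becomes effective.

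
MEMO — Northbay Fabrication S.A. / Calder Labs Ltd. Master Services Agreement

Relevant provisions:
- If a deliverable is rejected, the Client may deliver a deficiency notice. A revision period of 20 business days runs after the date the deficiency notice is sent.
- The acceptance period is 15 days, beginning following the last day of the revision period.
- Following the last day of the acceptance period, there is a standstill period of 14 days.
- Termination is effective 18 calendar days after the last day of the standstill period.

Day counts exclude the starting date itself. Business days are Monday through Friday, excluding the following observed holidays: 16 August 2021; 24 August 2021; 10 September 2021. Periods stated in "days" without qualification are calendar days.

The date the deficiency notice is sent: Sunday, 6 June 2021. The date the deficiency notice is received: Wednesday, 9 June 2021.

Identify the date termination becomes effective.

The last day of the revision period: 20 business days after Sunday, 6 June 2021, skipping weekends — Jun 7, Jun 8, Jun 9, Jun 10, …, Jun 30, Jul 1, Jul 2 — lands on Friday, 2 July 2021.
The last day of the acceptance period: 2 July 2021 + 15 days = 17 July 2021.
The last day of the standstill period: 17 July 2021 + 14 days = 31 July 2021.
The date termination becomes effective: 31 July 2021 + 18 days = 18 August 2021.

18 August 2021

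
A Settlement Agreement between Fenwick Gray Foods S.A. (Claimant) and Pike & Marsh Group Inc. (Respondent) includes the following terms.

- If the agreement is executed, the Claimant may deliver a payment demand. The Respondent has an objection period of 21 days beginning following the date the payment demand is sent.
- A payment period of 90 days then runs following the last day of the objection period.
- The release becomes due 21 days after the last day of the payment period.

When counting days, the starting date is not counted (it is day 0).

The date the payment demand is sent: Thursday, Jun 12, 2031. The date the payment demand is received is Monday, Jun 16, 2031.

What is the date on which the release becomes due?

The last day of the objection period: Jun 12, 2031 + 21 days = Jul 3, 2031.
The last day of the payment period: 90 calendar days after Jul 3, 2031 is Oct 1, 2031.
The date on which the release becomes due: 21 calendar days after Oct 1, 2031 is Oct 22, 2031.

Oct 22, 2031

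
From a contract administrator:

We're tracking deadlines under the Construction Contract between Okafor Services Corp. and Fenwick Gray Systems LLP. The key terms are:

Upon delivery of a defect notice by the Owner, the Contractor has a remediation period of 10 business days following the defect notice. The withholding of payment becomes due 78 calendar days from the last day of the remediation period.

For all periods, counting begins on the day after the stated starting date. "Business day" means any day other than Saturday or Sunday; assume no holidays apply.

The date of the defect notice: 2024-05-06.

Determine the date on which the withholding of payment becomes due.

The last day of the remediation period: 10 business days after Monday, 2024-05-06, skipping weekends — May 7, May 8, May 9, May 10, May 13, May 14, May 15, May 16, May 17, May 20 — lands on Monday, 2024-05-20.
The date on which the withholding of payment becomes due: 2024-05-20 + 78 days = 2024-08-06.

2024-08-06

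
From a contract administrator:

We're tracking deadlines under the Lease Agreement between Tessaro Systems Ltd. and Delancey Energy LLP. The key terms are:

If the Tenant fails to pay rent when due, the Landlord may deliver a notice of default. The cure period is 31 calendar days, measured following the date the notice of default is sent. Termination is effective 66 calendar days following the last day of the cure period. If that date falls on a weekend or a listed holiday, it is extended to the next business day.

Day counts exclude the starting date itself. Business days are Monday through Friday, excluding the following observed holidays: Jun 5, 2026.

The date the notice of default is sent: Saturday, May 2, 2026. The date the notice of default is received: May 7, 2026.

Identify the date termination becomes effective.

Aug 7, 2026

The last day of the cure period: 31 calendar days after May 2, 2026 is Jun 2, 2026.
The date termination becomes effective: 66 calendar days after Jun 2, 2026 is Aug 7, 2026. Aug 7, 2026 is a Friday and is not a listed holiday, so no roll-forward applies.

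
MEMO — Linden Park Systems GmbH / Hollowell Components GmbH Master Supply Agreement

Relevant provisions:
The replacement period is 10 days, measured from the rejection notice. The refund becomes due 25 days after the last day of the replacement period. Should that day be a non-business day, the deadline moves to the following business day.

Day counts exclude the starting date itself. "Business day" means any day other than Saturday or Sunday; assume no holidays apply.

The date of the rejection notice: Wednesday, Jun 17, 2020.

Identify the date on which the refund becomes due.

Adding 10 calendar days to Jun 17, 2020 gives Jun 27, 2020, which is the last day of the replacement period.
The date on which the refund becomes due: Jun 27, 2020 + 25 days = Jul 22, 2020. Jul 22, 2020 is a Wednesday, so no roll-forward applies.

Jul 22, 2020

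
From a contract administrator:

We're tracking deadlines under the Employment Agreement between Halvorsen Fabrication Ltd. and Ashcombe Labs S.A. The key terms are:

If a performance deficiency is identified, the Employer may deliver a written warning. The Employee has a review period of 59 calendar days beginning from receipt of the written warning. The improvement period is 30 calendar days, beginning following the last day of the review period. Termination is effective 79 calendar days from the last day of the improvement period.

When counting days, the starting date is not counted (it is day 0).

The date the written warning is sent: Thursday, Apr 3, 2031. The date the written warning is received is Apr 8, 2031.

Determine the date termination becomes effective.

Adding 59 calendar days to Apr 8, 2031 gives Jun 6, 2031, which is the last day of the review period.
The last day of the improvement period: 30 calendar days after Jun 6, 2031 is Jul 6, 2031.
Adding 79 calendar days to Jul 6, 2031 gives Sep 23, 2031, which is the date termination becomes effective.

Sep 23, 2031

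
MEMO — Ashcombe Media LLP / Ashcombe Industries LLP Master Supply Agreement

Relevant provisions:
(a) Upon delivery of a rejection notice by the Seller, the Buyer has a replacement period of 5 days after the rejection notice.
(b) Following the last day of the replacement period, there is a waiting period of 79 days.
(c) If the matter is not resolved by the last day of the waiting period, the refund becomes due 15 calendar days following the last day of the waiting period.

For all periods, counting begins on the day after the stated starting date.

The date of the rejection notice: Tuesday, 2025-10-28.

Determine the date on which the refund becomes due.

2026-02-04

The last day of the replacement period: 5 calendar days after 2025-10-28 is 2025-11-02.
Adding 79 calendar days to 2025-11-02 gives 2026-01-20, which is the last day of the waiting period.
Adding 15 calendar days to 2026-01-20 gives 2026-02-04, which is the date on which the refund becomes due.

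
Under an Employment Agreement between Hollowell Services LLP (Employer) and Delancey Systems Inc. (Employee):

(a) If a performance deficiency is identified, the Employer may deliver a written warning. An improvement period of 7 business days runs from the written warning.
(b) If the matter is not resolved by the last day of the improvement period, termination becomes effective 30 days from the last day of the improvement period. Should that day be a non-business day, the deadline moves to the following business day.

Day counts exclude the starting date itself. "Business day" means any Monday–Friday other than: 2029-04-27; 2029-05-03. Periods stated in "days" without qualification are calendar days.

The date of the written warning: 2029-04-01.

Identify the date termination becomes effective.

2029-05-10

From Sunday, 2029-04-01, 7 business days (Apr 2, Apr 3, Apr 4, Apr 5, Apr 6, Apr 9, Apr 10, skipping weekends) brings us to Tuesday, 2029-04-10, which is the last day of the improvement period.
The date termination becomes effective: 2029-04-10 + 30 days = 2029-05-10. 2029-05-10 is a Thursday and is not a listed holiday, so no roll-forward applies.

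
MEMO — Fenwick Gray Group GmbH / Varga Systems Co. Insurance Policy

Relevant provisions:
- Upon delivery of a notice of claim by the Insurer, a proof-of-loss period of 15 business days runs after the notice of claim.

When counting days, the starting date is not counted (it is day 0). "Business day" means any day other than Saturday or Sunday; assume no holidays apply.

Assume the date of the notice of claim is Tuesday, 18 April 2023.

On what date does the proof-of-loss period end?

9 May 2023

From Tuesday, 18 April 2023, 15 business days (Apr 19, Apr 20, Apr 21, Apr 24, …, May 5, May 8, May 9, skipping weekends) brings us to Tuesday, 9 May 2023, which is the last day of the proof-of-loss period.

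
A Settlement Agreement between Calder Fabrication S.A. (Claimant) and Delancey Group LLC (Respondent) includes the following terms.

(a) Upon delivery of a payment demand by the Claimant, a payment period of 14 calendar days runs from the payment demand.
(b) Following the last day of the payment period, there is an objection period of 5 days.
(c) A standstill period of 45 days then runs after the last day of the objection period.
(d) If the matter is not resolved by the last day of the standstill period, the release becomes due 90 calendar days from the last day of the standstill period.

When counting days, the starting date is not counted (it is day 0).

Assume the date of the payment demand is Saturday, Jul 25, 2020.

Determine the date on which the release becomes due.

Adding 14 calendar days to Jul 25, 2020 gives Aug 8, 2020, which is the last day of the payment period.
Adding 5 calendar days to Aug 8, 2020 gives Aug 13, 2020, which is the last day of the objection period.
Adding 45 calendar days to Aug 13, 2020 gives Sep 27, 2020, which is the last day of the standstill period.
The date on which the release becomes due: 90 calendar days after Sep 27, 2020 is Dec 26, 2020.

Dec 26, 2020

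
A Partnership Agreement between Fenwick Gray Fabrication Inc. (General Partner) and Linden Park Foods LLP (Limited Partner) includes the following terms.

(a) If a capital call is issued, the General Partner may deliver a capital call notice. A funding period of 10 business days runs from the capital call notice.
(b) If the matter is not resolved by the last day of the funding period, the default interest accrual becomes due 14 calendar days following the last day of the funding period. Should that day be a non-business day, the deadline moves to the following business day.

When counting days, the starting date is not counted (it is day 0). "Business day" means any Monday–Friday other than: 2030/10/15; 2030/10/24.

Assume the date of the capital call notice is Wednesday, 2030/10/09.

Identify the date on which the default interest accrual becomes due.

2030/11/08

From Wednesday, 2030/10/09, 10 business days (Oct 10, Oct 11, Oct 14, Oct 16, Oct 17, Oct 18, Oct 21, Oct 22, Oct 23, Oct 25, skipping weekends and the listed holidays on Oct 15, Oct 24) brings us to Friday, 2030/10/25, which is the last day of the funding period.
The date on which the default interest accrual becomes due: 14 calendar days after 2030/10/25 is 2030/11/08. 2030/11/08 is a Friday and is not a listed holiday, so no roll-forward applies.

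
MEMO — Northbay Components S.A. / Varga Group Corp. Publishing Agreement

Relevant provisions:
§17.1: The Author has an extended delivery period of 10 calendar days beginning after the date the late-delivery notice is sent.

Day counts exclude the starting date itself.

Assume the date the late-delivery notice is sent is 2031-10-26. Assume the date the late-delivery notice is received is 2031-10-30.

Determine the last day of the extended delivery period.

2031-11-05

The last day of the extended delivery period: 10 calendar days after 2031-10-26 is 2031-11-05.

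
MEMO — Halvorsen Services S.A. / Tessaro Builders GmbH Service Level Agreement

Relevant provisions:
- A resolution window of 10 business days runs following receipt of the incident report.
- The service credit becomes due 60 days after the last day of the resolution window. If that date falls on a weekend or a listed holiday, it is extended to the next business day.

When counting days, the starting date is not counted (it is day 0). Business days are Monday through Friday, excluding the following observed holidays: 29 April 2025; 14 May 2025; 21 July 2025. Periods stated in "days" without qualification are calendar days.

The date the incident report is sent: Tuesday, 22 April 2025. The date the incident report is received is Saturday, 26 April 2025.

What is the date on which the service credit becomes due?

The last day of the resolution window: 10 business days after Saturday, 26 April 2025, skipping weekends and the listed holiday on Apr 29 — Apr 28, Apr 30, May 1, May 2, May 5, May 6, May 7, May 8, May 9, May 12 — lands on Monday, 12 May 2025.
Adding 60 calendar days to 12 May 2025 gives 11 July 2025, which is the date on which the service credit becomes due. 11 July 2025 is a Friday and is not a listed holiday, so no roll-forward applies.

11 July 2025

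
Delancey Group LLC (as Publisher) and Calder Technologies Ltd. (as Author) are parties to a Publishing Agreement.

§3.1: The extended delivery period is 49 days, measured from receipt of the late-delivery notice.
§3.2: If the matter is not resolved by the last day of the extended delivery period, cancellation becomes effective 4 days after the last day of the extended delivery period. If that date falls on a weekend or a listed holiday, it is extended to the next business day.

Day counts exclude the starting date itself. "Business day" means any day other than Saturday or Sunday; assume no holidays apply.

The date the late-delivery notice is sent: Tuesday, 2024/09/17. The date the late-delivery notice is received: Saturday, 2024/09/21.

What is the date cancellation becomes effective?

2024/11/13

The last day of the extended delivery period: 2024/09/21 + 49 days = 2024/11/09.
The date cancellation becomes effective: 4 calendar days after 2024/11/09 is 2024/11/13. 2024/11/13 is a Wednesday, so no roll-forward applies.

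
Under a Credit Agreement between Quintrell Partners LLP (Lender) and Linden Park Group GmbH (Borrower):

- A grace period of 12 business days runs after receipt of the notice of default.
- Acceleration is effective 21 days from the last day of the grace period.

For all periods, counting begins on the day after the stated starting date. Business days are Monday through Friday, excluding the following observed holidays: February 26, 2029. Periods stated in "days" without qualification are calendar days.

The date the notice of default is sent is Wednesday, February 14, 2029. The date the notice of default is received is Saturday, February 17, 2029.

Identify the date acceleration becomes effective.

March 28, 2029

From Saturday, February 17, 2029, 12 business days (Feb 19, Feb 20, Feb 21, Feb 22, …, Mar 5, Mar 6, Mar 7, skipping weekends and the listed holiday on Feb 26) brings us to Wednesday, March 7, 2029, which is the last day of the grace period.
Adding 21 calendar days to March 7, 2029 gives March 28, 2029, which is the date acceleration becomes effective.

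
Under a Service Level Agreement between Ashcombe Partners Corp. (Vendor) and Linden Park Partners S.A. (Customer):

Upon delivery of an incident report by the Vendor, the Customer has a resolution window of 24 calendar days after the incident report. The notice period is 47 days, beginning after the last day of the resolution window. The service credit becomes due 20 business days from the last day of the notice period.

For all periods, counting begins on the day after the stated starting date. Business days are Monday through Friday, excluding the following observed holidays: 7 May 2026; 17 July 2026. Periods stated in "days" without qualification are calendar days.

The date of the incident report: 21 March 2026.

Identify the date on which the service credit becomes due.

The last day of the resolution window: 24 calendar days after 21 March 2026 is 14 April 2026.
The last day of the notice period: 47 calendar days after 14 April 2026 is 31 May 2026.
The date on which the service credit becomes due: counting 20 business days from Sunday, 31 May 2026 (Jun 1, Jun 2, Jun 3, Jun 4, …, Jun 24, Jun 25, Jun 26, skipping weekends) reaches Friday, 26 June 2026.

26 June 2026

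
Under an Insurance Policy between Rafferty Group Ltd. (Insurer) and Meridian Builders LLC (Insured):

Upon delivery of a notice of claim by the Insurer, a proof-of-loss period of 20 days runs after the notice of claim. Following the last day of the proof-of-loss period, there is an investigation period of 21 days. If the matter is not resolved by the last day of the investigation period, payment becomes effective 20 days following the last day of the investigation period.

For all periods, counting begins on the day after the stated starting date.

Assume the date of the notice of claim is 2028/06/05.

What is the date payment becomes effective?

2028/08/05

The last day of the proof-of-loss period: 20 calendar days after 2028/06/05 is 2028/06/25.
The last day of the investigation period: 2028/06/25 + 21 days = 2028/07/16.
The date payment becomes effective: 20 calendar days after 2028/07/16 is 2028/08/05.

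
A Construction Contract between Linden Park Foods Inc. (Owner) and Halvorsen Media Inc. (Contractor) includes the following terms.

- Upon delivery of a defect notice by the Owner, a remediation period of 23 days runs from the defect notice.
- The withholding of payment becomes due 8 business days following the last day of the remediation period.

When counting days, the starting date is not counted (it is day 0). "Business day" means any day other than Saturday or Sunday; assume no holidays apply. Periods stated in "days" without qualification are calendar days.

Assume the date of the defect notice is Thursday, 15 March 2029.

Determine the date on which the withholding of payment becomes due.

18 April 2029

Adding 23 calendar days to 15 March 2029 gives 7 April 2029, which is the last day of the remediation period.
From Saturday, 7 April 2029, 8 business days (Apr 9, Apr 10, Apr 11, Apr 12, Apr 13, Apr 16, Apr 17, Apr 18, skipping weekends) brings us to Wednesday, 18 April 2029, which is the date on which the withholding of payment becomes due.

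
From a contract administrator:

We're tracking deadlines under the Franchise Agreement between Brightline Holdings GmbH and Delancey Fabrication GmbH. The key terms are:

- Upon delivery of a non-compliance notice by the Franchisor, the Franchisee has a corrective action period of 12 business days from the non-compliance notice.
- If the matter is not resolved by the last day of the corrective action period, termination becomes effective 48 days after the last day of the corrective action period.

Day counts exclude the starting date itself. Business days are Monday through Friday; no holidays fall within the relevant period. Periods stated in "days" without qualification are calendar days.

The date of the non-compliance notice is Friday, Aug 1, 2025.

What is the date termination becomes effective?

Oct 6, 2025

The last day of the corrective action period: 12 business days after Friday, Aug 1, 2025, skipping weekends — Aug 4, Aug 5, Aug 6, Aug 7, …, Aug 15, Aug 18, Aug 19 — lands on Tuesday, Aug 19, 2025.
Adding 48 calendar days to Aug 19, 2025 gives Oct 6, 2025, which is the date termination becomes effective.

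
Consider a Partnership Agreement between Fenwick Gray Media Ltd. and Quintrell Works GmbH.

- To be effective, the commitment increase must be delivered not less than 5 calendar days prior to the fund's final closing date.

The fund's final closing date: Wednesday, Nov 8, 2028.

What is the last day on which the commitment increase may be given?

Nov 8, 2028 minus 5 days is Nov 3, 2028.

Nov 3, 2028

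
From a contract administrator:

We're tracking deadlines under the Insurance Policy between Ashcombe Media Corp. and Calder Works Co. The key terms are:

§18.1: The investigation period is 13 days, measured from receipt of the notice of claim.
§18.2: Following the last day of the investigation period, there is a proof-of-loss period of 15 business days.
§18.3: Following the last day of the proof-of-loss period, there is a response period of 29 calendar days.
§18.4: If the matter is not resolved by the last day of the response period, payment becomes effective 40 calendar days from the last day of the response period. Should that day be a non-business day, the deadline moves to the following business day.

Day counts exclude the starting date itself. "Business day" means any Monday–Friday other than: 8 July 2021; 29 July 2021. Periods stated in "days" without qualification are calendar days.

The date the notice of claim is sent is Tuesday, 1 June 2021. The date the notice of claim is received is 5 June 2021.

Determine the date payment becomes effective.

20 September 2021

The last day of the investigation period: 5 June 2021 + 13 days = 18 June 2021.
From Friday, 18 June 2021, 15 business days (Jun 21, Jun 22, Jun 23, Jun 24, …, Jul 7, Jul 9, Jul 12, skipping weekends and the listed holiday on Jul 8) brings us to Monday, 12 July 2021, which is the last day of the proof-of-loss period.
Adding 29 calendar days to 12 July 2021 gives 10 August 2021, which is the last day of the response period.
Adding 40 calendar days to 10 August 2021 gives 19 September 2021, which is the date payment becomes effective. That falls on a Sunday, so it rolls to the next business day, Monday, 20 September 2021.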